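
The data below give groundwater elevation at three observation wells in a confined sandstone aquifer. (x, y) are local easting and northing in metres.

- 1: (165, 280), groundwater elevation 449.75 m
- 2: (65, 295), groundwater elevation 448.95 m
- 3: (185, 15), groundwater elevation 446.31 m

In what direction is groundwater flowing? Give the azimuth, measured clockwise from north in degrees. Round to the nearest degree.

216°

With h = a·x + b·y + c and 1 as origin, the differences give:
  (-100)·a + 15·b = -0.80
  20·a + (-265)·b = -3.44
Eliminate b (×(-265) and ×15, subtract): 26200·a = 263.600 → a = ∂h/∂x = +0.01006
Back-substitute: b = ∂h/∂y = +0.01374.
Flow direction (−∇h) has components (-0.01006 E, -0.01374 N).
Azimuth = atan2(E, N) = atan2(-0.01006, -0.01374) = 216.2° ≈ 216°.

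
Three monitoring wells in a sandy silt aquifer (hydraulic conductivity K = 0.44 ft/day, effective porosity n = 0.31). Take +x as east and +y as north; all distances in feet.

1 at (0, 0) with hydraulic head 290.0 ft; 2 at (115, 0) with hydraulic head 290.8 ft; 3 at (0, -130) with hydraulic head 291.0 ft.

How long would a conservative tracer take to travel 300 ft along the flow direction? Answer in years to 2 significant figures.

56 years

∂h/∂x = (290.8 − 290.0) / (115 − 0) = +0.006957
∂h/∂y = (291.0 − 290.0) / (-130 − 0) = -0.007692
|∇h| = √(0.006957² + -0.007692²) = 0.01037
Seepage velocity v = K·i/n = 0.44 × 0.01037 / 0.31 = 0.01472 ft/day.
t = 300 / 0.01472 = 2.038e+04 days = 55.8 years.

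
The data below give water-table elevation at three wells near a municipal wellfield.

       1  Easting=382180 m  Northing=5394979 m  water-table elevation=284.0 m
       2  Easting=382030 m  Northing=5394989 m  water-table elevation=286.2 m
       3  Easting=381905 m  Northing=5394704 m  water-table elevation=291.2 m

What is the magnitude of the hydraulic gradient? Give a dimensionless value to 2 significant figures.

With h = a·x + b·y + c and 1 as origin, the differences give:
  (-150)·a + 10·b = +2.2
  (-275)·a + (-275)·b = +7.2
Eliminate b (×(-275) and ×10, subtract): 44000·a = -677.00 → a = ∂h/∂x = -0.01539
Back-substitute: b = ∂h/∂y = -0.01080.
|∇h| = √(-0.01539² + -0.01080²) = 0.0188

0.019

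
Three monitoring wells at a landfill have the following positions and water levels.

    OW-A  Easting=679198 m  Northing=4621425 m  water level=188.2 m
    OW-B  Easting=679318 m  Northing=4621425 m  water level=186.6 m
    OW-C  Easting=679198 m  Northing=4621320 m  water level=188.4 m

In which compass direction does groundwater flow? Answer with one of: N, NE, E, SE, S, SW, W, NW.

∂h/∂x = (186.6 − 188.2) / (679318 − 679198) = -0.01333
∂h/∂y = (188.4 − 188.2) / (4621320 − 4621425) = -0.001905
Flow = −∇h = (+0.01333 east, +0.001905 north), which points east.

E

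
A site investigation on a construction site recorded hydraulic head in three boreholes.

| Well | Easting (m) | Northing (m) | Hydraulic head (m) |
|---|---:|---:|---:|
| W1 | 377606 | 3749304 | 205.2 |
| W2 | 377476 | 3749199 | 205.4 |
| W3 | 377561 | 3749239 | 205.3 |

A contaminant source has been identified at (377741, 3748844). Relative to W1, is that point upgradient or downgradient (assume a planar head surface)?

Differences from W1: to W2 (Δx, Δy, Δh) = (-130, -105, +0.2); to W3 = (-45, -65, +0.1).
Solve a·Δx + b·Δy = Δh: det = (-130)·(-65) − (-45)·(-105) = 3725.
∂h/∂x = [(+0.2)·(-65) − (+0.1)·(-105)] / 3725 = -0.0006711
∂h/∂y = [(-130)·(+0.1) − (-45)·(+0.2)] / 3725 = -0.001074
Head at (377741, 3748844) = 205.2 + (-0.0006711)·(135) + (-0.001074)·(-460) = 205.60 m.
That is higher than the 205.2 m at W1, so the point is upgradient.

upgradient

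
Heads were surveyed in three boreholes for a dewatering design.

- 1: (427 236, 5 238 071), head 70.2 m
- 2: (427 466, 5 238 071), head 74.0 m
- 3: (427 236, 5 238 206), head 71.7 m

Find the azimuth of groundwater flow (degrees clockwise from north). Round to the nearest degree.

∂h/∂x = (74.0 − 70.2) / (427466 − 427236) = +0.01652
∂h/∂y = (71.7 − 70.2) / (5238206 − 5238071) = +0.01111
Flow direction (−∇h) has components (-0.01652 E, -0.01111 N).
Azimuth = atan2(E, N) = atan2(-0.01652, -0.01111) = 236.1° ≈ 236°.

236°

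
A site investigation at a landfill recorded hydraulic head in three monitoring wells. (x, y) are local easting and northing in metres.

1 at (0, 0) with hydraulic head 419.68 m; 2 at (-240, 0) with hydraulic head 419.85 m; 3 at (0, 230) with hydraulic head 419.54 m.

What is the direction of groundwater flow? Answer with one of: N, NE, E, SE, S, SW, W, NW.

NE

∂h/∂x = (419.85 − 419.68) / (-240 − 0) = -0.0007083
∂h/∂y = (419.54 − 419.68) / (230 − 0) = -0.0006087
Flow = −∇h = (+0.0007083 east, +0.0006087 north), which points northeast.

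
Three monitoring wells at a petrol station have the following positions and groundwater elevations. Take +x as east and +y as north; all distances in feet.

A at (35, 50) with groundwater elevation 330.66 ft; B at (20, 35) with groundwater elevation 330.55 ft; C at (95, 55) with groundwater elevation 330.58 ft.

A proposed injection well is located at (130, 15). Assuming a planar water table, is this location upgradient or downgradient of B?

downgradient

With h = a·x + b·y + c and A as origin, the differences give:
  (-15)·a + (-15)·b = -0.11
  60·a + 5·b = -0.08
Eliminate b (×5 and ×(-15), subtract): 825·a = -1.750 → a = ∂h/∂x = -0.002121
Back-substitute: b = ∂h/∂y = +0.009455.
Head at (130, 15) = 330.66 + (-0.002121)·(95) + (+0.009455)·(-35) = 330.13 ft.
That is lower than the 330.55 ft at B, so the point is downgradient.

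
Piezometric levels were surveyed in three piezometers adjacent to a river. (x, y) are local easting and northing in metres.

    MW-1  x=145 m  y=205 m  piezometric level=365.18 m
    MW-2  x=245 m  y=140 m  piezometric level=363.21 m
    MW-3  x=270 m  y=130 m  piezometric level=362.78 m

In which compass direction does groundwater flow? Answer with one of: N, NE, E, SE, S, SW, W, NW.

Differences from MW-1: to MW-2 (Δx, Δy, Δh) = (100, -65, -1.97); to MW-3 = (125, -75, -2.40).
Determinant of the coordinate differences = 100·(-75) − 125·(-65) = 625.
∂h/∂x = [(-1.97)·(-75) − (-2.40)·(-65)] / 625 = -0.01320
∂h/∂y = [100·(-2.40) − 125·(-1.97)] / 625 = +0.01000
Flow = −∇h = (+0.01320 east, -0.01000 north), which points southeast.

SE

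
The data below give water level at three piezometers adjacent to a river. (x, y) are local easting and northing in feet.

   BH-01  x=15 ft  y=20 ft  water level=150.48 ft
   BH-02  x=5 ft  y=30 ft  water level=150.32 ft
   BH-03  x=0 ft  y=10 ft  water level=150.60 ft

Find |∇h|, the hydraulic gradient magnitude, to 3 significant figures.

With h = a·x + b·y + c and BH-01 as origin, the differences give:
  (-10)·a + 10·b = -0.16
  (-15)·a + (-10)·b = +0.12
Eliminate b (×(-10) and ×10, subtract): 250·a = 0.400 → a = ∂h/∂x = +0.001600
Back-substitute: b = ∂h/∂y = -0.01440.
|∇h| = √(0.001600² + -0.01440²) = 0.01449

0.0145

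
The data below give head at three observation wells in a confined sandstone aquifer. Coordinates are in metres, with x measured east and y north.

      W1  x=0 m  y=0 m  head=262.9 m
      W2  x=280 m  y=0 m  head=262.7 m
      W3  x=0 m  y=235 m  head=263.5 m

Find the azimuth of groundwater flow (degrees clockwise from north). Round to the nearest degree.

∂h/∂x = (262.7 − 262.9) / (280 − 0) = -0.0007143
∂h/∂y = (263.5 − 262.9) / (235 − 0) = +0.002553
Flow direction (−∇h) has components (+0.0007143 E, -0.002553 N).
Azimuth = atan2(E, N) = atan2(+0.0007143, -0.002553) = 164.4° ≈ 164°.

164°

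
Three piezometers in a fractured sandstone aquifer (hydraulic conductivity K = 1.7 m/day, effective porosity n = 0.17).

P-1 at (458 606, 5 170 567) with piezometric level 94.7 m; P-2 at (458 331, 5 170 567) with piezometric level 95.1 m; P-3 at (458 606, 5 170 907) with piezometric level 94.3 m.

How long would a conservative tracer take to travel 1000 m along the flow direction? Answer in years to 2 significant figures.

∂h/∂x = (95.1 − 94.7) / (458331 − 458606) = -0.001455
∂h/∂y = (94.3 − 94.7) / (5170907 − 5170567) = -0.001176
|∇h| = √(-0.001455² + -0.001176²) = 0.001871
Seepage velocity v = K·i/n = 1.7 × 0.001871 / 0.17 = 0.01871 m/day.
t = 1000 / 0.01871 = 5.345e+04 days = 146 years.

150 years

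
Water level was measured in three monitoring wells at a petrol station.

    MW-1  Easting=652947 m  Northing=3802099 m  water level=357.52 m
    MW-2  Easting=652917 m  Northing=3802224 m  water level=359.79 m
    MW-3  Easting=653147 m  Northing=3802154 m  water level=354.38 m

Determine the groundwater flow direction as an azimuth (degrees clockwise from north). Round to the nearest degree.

125°

Taking MW-1 as reference: MW-2−MW-1 = (-30, 125, +2.27); MW-3−MW-1 = (200, 55, -3.14).
Determinant of the coordinate differences = (-30)·55 − 200·125 = -26650.
∂h/∂x = [(+2.27)·55 − (-3.14)·125] / -26650 = -0.01941
∂h/∂y = [(-30)·(-3.14) − 200·(+2.27)] / -26650 = +0.01350
Flow direction (−∇h) has components (+0.01941 E, -0.01350 N).
Azimuth = atan2(E, N) = atan2(+0.01941, -0.01350) = 124.8° ≈ 125°.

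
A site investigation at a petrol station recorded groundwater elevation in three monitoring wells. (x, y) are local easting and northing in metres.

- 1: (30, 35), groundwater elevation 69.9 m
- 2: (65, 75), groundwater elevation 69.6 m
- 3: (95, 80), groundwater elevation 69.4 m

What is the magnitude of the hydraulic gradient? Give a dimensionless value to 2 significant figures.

0.0066

Differences from 1: to 2 (Δx, Δy, Δh) = (35, 40, -0.3); to 3 = (65, 45, -0.5).
Determinant of the coordinate differences = 35·45 − 65·40 = -1025.
∂h/∂x = [(-0.3)·45 − (-0.5)·40] / -1025 = -0.006341
∂h/∂y = [35·(-0.5) − 65·(-0.3)] / -1025 = -0.001951
|∇h| = √(-0.006341² + -0.001951²) = 0.006634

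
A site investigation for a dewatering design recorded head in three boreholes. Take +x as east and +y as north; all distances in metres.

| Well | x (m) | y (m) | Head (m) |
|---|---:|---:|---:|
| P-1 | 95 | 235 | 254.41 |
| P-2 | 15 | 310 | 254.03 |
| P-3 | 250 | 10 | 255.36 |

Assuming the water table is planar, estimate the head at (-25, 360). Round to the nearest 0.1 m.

Differences from P-1: to P-2 (Δx, Δy, Δh) = (-80, 75, -0.38); to P-3 = (155, -225, +0.95).
Solve a·Δx + b·Δy = Δh: det = (-80)·(-225) − 155·75 = 6375.
∂h/∂x = [(-0.38)·(-225) − (+0.95)·75] / 6375 = +0.002235
∂h/∂y = [(-80)·(+0.95) − 155·(-0.38)] / 6375 = -0.002682
h(-25, 360) = 254.41 + (+0.002235)·(-120) + (-0.002682)·(125) = 254.41 -0.268 -0.335 = 253.806 m.

253.8 m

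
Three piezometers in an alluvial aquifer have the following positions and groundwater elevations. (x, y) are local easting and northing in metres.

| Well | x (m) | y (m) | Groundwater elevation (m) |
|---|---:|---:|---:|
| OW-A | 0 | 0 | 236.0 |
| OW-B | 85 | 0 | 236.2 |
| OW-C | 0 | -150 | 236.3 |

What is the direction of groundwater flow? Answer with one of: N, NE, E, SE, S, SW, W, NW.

NW

∂h/∂x = (236.2 − 236.0) / (85 − 0) = +0.002353
∂h/∂y = (236.3 − 236.0) / (-150 − 0) = -0.002000
Flow = −∇h = (-0.002353 east, +0.002000 north), which points northwest.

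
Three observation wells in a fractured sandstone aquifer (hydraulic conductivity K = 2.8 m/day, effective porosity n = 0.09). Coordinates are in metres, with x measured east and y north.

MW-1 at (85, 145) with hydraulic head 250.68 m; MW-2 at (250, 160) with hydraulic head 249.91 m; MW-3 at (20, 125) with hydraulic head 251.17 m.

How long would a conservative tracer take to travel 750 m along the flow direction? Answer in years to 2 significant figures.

4.8 years

With h = a·x + b·y + c and MW-1 as origin, the differences give:
  165·a + 15·b = -0.77
  (-65)·a + (-20)·b = +0.49
Eliminate b (×(-20) and ×15, subtract): -2325·a = 8.050 → a = ∂h/∂x = -0.003462
Back-substitute: b = ∂h/∂y = -0.01325.
|∇h| = √(-0.003462² + -0.01325²) = 0.01369
Seepage velocity v = K·i/n = 2.8 × 0.01369 / 0.09 = 0.4259 m/day.
t = 750 / 0.4259 = 1761 days = 4.82 years.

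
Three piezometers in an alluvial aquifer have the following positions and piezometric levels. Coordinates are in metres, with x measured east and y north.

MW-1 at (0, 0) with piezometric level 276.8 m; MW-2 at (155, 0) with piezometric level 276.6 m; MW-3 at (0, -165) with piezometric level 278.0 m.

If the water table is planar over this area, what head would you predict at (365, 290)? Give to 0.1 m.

∂h/∂x = (276.6 − 276.8) / (155 − 0) = -0.001290
∂h/∂y = (278.0 − 276.8) / (-165 − 0) = -0.007273
h(365, 290) = 276.8 + (-0.001290)·(365) + (-0.007273)·(290) = 276.8 -0.471 -2.109 = 274.220 m.

274.2 m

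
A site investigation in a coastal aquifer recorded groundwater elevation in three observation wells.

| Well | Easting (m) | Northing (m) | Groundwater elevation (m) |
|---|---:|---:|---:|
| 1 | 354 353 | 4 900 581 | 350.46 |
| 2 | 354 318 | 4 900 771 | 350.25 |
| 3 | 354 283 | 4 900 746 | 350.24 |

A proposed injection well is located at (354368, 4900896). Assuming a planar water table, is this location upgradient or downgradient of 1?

With h = a·x + b·y + c and 1 as origin, the differences give:
  (-35)·a + 190·b = -0.21
  (-70)·a + 165·b = -0.22
Eliminate b (×165 and ×190, subtract): 7525·a = 7.150 → a = ∂h/∂x = +0.0009502
Back-substitute: b = ∂h/∂y = -0.0009302.
Head at (354368, 4900896) = 350.46 + (+0.0009502)·(15) + (-0.0009302)·(315) = 350.18 m.
That is lower than the 350.46 m at 1, so the point is downgradient.

downgradient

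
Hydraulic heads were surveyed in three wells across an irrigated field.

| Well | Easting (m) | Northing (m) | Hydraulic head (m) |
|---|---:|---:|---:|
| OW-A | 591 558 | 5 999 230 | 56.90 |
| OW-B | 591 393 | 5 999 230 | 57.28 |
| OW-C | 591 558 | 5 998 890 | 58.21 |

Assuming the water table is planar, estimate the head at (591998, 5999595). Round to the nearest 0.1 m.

∂h/∂x = (57.28 − 56.90) / (591393 − 591558) = -0.002303
∂h/∂y = (58.21 − 56.90) / (5998890 − 5999230) = -0.003853
h(591998, 5999595) = 56.90 + (-0.002303)·(440) + (-0.003853)·(365) = 56.90 -1.013 -1.406 = 54.480 m.

54.5 m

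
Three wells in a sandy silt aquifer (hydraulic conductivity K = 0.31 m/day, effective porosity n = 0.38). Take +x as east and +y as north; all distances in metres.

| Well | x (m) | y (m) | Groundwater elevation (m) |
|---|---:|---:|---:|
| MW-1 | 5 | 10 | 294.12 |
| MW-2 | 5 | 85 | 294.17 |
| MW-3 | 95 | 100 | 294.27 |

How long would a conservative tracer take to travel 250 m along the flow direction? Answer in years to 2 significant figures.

Differences from MW-1: to MW-2 (Δx, Δy, Δh) = (0, 75, +0.05); to MW-3 = (90, 90, +0.15).
Solve a·Δx + b·Δy = Δh: det = 0·90 − 90·75 = -6750.
∂h/∂x = [(+0.05)·90 − (+0.15)·75] / -6750 = +0.0010000
∂h/∂y = [0·(+0.15) − 90·(+0.05)] / -6750 = +0.0006667
|∇h| = √(0.0010000² + 0.0006667²) = 0.001202
Seepage velocity v = K·i/n = 0.31 × 0.001202 / 0.38 = 0.0009806 m/day.
t = 250 / 0.0009806 = 2.549e+05 days = 698 years.

700 years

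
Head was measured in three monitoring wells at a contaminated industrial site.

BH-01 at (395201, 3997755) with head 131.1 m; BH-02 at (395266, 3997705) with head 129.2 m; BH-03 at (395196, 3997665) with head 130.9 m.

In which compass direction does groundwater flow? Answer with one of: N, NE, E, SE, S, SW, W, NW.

With h = a·x + b·y + c and BH-01 as origin, the differences give:
  65·a + (-50)·b = -1.9
  (-5)·a + (-90)·b = -0.2
Eliminate b (×(-90) and ×(-50), subtract): -6100·a = 161.00 → a = ∂h/∂x = -0.02639
Back-substitute: b = ∂h/∂y = +0.003689.
Flow = −∇h = (+0.02639 east, -0.003689 north), which points east.

E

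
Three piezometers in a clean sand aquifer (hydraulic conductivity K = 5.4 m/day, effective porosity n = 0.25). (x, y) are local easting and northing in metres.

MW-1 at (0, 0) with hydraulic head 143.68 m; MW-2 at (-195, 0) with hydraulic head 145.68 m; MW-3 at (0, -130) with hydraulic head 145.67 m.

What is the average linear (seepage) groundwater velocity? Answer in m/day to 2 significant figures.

0.40 m/day

∂h/∂x = (145.68 − 143.68) / (-195 − 0) = -0.01026
∂h/∂y = (145.67 − 143.68) / (-130 − 0) = -0.01531
|∇h| = √(-0.01026² + -0.01531²) = 0.01843
Seepage velocity v = K·i/n = 5.4 × 0.01843 / 0.25 = 0.3981 m/day.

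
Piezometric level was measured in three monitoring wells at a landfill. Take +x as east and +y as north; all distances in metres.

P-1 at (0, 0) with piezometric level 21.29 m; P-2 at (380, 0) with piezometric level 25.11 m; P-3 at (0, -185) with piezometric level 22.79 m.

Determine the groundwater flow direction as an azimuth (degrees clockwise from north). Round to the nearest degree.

∂h/∂x = (25.11 − 21.29) / (380 − 0) = +0.01005
∂h/∂y = (22.79 − 21.29) / (-185 − 0) = -0.008108
Flow direction (−∇h) has components (-0.01005 E, +0.008108 N).
Azimuth = atan2(E, N) = atan2(-0.01005, +0.008108) = 308.9° ≈ 309°.

309°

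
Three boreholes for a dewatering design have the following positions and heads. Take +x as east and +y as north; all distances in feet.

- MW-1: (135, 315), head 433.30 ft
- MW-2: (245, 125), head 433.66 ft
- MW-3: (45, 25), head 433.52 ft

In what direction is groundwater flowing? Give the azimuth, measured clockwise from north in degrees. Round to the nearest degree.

312°

Differences from MW-1: to MW-2 (Δx, Δy, Δh) = (110, -190, +0.36); to MW-3 = (-90, -290, +0.22).
Solve a·Δx + b·Δy = Δh: det = 110·(-290) − (-90)·(-190) = -49000.
∂h/∂x = [(+0.36)·(-290) − (+0.22)·(-190)] / -49000 = +0.001278
∂h/∂y = [110·(+0.22) − (-90)·(+0.36)] / -49000 = -0.001155
Flow direction (−∇h) has components (-0.001278 E, +0.001155 N).
Azimuth = atan2(E, N) = atan2(-0.001278, +0.001155) = 312.1° ≈ 312°.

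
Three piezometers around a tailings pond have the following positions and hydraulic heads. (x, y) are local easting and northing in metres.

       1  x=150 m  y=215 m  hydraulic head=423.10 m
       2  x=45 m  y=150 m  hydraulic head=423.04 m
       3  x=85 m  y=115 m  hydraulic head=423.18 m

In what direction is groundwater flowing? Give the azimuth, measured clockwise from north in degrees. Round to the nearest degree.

Three-point gradient (reference 1): Δ to 2 = (-105, -65, -0.06), Δ to 3 = (-65, -100, +0.08).
∂h/∂x = +0.001785, ∂h/∂y = -0.001960 (det = 6275).
Flow direction (−∇h) has components (-0.001785 E, +0.001960 N).
Azimuth = atan2(E, N) = atan2(-0.001785, +0.001960) = 317.7° ≈ 318°.

318°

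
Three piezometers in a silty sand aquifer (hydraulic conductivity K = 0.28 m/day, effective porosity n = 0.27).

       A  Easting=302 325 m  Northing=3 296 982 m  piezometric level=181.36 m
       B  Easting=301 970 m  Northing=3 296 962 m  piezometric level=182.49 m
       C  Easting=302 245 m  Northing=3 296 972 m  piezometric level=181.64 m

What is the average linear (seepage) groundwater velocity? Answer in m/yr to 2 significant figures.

2.1 m/yr

Differences from A: to B (Δx, Δy, Δh) = (-355, -20, +1.13); to C = (-80, -10, +0.28).
Determinant of the coordinate differences = (-355)·(-10) − (-80)·(-20) = 1950.
∂h/∂x = [(+1.13)·(-10) − (+0.28)·(-20)] / 1950 = -0.002923
∂h/∂y = [(-355)·(+0.28) − (-80)·(+1.13)] / 1950 = -0.004615
|∇h| = √(-0.002923² + -0.004615²) = 0.005463
Seepage velocity v = K·i/n = 0.28 × 0.005463 / 0.27 = 0.005665 m/day = 2.069 m/yr.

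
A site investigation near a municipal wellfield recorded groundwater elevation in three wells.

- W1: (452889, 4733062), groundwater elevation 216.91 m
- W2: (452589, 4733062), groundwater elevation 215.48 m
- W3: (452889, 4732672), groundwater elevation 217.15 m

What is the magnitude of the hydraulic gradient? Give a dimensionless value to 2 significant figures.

0.0048

∂h/∂x = (215.48 − 216.91) / (452589 − 452889) = +0.004767
∂h/∂y = (217.15 − 216.91) / (4732672 − 4733062) = -0.0006154
|∇h| = √(0.004767² + -0.0006154²) = 0.004807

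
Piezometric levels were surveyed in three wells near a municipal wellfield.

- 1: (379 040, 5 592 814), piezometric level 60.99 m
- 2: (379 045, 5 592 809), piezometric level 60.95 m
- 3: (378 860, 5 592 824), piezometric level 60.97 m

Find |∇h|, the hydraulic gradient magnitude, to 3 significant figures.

With h = a·x + b·y + c and 1 as origin, the differences give:
  5·a + (-5)·b = -0.04
  (-180)·a + 10·b = -0.02
Eliminate b (×10 and ×(-5), subtract): -850·a = -0.500 → a = ∂h/∂x = +0.0005882
Back-substitute: b = ∂h/∂y = +0.008588.
|∇h| = √(0.0005882² + 0.008588²) = 0.008608

0.00861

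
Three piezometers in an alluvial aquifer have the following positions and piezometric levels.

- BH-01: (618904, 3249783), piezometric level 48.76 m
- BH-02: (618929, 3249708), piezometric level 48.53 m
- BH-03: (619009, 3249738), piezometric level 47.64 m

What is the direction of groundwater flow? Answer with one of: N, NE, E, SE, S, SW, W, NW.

E

Differences from BH-01: to BH-02 (Δx, Δy, Δh) = (25, -75, -0.23); to BH-03 = (105, -45, -1.12).
Solve a·Δx + b·Δy = Δh: det = 25·(-45) − 105·(-75) = 6750.
∂h/∂x = [(-0.23)·(-45) − (-1.12)·(-75)] / 6750 = -0.01091
∂h/∂y = [25·(-1.12) − 105·(-0.23)] / 6750 = -0.0005704
Flow = −∇h = (+0.01091 east, +0.0005704 north), which points east.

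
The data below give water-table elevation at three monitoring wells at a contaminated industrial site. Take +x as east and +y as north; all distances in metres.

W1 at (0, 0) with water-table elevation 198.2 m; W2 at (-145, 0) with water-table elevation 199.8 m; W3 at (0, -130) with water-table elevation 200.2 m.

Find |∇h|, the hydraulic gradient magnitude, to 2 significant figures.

∂h/∂x = (199.8 − 198.2) / (-145 − 0) = -0.01103
∂h/∂y = (200.2 − 198.2) / (-130 − 0) = -0.01538
|∇h| = √(-0.01103² + -0.01538²) = 0.01893

0.019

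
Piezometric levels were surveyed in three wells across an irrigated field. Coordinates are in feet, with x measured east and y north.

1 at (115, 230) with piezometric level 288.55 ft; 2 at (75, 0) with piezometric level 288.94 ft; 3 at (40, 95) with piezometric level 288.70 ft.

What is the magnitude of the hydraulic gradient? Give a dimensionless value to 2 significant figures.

0.0025

Taking 1 as reference: 2−1 = (-40, -230, +0.39); 3−1 = (-75, -135, +0.15).
Determinant of the coordinate differences = (-40)·(-135) − (-75)·(-230) = -11850.
∂h/∂x = [(+0.39)·(-135) − (+0.15)·(-230)] / -11850 = +0.001532
∂h/∂y = [(-40)·(+0.15) − (-75)·(+0.39)] / -11850 = -0.001962
|∇h| = √(0.001532² + -0.001962²) = 0.002489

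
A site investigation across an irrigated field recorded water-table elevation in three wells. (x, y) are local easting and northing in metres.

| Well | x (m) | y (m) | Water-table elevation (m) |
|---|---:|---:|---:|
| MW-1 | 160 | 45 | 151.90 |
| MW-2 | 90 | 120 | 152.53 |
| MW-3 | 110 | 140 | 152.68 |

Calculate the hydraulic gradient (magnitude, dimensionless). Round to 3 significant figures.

Taking MW-1 as reference: MW-2−MW-1 = (-70, 75, +0.63); MW-3−MW-1 = (-50, 95, +0.78).
Determinant of the coordinate differences = (-70)·95 − (-50)·75 = -2900.
∂h/∂x = [(+0.63)·95 − (+0.78)·75] / -2900 = -0.0004655
∂h/∂y = [(-70)·(+0.78) − (-50)·(+0.63)] / -2900 = +0.007966
|∇h| = √(-0.0004655² + 0.007966²) = 0.00798

0.00798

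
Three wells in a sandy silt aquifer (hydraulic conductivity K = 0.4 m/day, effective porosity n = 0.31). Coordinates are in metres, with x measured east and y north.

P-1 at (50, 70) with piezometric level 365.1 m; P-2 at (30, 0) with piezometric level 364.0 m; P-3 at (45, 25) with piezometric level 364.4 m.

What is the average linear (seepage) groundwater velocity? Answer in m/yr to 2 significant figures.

With h = a·x + b·y + c and P-1 as origin, the differences give:
  (-20)·a + (-70)·b = -1.1
  (-5)·a + (-45)·b = -0.7
Eliminate b (×(-45) and ×(-70), subtract): 550·a = 0.50 → a = ∂h/∂x = +0.0009091
Back-substitute: b = ∂h/∂y = +0.01545.
|∇h| = √(0.0009091² + 0.01545²) = 0.01548
Seepage velocity v = K·i/n = 0.4 × 0.01548 / 0.31 = 0.01997 m/day = 7.294 m/yr.

7.3 m/yr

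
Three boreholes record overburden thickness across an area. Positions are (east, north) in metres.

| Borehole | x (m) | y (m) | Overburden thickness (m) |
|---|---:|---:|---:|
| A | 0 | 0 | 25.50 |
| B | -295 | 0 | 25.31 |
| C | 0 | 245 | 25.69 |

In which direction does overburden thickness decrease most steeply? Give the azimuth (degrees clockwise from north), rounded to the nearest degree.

∂d/∂x = (25.31 − 25.50) / (-295 − 0) = +0.0006441
∂d/∂y = (25.69 − 25.50) / (245 − 0) = +0.0007755
Steepest decrease is along −∇f: components (-0.0006441 E, -0.0007755 N).
Azimuth = atan2(-0.0006441, -0.0007755) = 219.7° ≈ 220°.

220°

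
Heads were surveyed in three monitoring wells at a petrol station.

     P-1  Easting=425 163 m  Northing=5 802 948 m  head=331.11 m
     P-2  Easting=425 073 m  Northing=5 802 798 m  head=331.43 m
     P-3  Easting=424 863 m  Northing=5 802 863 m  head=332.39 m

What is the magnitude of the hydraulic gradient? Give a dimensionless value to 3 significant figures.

With h = a·x + b·y + c and P-1 as origin, the differences give:
  (-90)·a + (-150)·b = +0.32
  (-300)·a + (-85)·b = +1.28
Eliminate b (×(-85) and ×(-150), subtract): -37350·a = 164.800 → a = ∂h/∂x = -0.004412
Back-substitute: b = ∂h/∂y = +0.0005141.
|∇h| = √(-0.004412² + 0.0005141²) = 0.004442

0.00444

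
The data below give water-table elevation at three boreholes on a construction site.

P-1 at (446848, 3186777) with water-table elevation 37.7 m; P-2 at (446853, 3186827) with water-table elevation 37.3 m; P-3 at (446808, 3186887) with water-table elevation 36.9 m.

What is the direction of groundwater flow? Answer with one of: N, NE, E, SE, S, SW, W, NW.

N

Differences from P-1: to P-2 (Δx, Δy, Δh) = (5, 50, -0.4); to P-3 = (-40, 110, -0.8).
Solve a·Δx + b·Δy = Δh: det = 5·110 − (-40)·50 = 2550.
∂h/∂x = [(-0.4)·110 − (-0.8)·50] / 2550 = -0.001569
∂h/∂y = [5·(-0.8) − (-40)·(-0.4)] / 2550 = -0.007843
Flow = −∇h = (+0.001569 east, +0.007843 north), which points north.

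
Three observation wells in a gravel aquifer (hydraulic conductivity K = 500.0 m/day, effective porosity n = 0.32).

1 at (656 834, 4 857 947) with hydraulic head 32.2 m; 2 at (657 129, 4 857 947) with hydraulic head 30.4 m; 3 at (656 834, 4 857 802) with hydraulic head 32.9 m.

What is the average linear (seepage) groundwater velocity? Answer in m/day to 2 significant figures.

∂h/∂x = (30.4 − 32.2) / (657129 − 656834) = -0.006102
∂h/∂y = (32.9 − 32.2) / (4857802 − 4857947) = -0.004828
|∇h| = √(-0.006102² + -0.004828²) = 0.007781
Seepage velocity v = K·i/n = 500.0 × 0.007781 / 0.32 = 12.16 m/day.

12 m/day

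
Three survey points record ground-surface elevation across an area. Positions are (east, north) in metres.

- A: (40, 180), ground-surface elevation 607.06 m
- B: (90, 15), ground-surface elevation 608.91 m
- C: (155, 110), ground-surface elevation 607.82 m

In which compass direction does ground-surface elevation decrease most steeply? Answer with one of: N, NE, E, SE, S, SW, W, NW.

With z = a·x + b·y + c and A as origin, the differences give:
  50·a + (-165)·b = +1.85
  115·a + (-70)·b = +0.76
Eliminate b (×(-70) and ×(-165), subtract): 15475·a = -4.100 → a = ∂z/∂x = -0.0002649
Back-substitute: b = ∂z/∂y = -0.01129.
Steepest decrease is along −∇f = (+0.0002649 E, +0.01129 N) → north.

N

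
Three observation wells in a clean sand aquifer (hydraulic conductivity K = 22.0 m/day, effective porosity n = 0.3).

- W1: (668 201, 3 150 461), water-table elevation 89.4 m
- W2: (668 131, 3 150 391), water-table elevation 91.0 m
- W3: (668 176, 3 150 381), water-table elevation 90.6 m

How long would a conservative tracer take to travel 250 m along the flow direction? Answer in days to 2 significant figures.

Taking W1 as reference: W2−W1 = (-70, -70, +1.6); W3−W1 = (-25, -80, +1.2).
Determinant of the coordinate differences = (-70)·(-80) − (-25)·(-70) = 3850.
∂h/∂x = [(+1.6)·(-80) − (+1.2)·(-70)] / 3850 = -0.01143
∂h/∂y = [(-70)·(+1.2) − (-25)·(+1.6)] / 3850 = -0.01143
|∇h| = √(-0.01143² + -0.01143²) = 0.01616
Seepage velocity v = K·i/n = 22.0 × 0.01616 / 0.3 = 1.185 m/day.
t = 250 / 1.185 = 211 days.

210 days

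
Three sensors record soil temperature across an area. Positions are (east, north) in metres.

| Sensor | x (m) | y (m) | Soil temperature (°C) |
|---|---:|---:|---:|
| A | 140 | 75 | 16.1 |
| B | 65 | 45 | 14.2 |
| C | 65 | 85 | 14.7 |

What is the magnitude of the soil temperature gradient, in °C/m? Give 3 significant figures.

Differences from A: to B (Δx, Δy, Δh) = (-75, -30, -1.9); to C = (-75, 10, -1.4).
Solve a·Δx + b·Δy = ΔT: det = (-75)·10 − (-75)·(-30) = -3000.
∂T/∂x = [(-1.9)·10 − (-1.4)·(-30)] / -3000 = +0.02033
∂T/∂y = [(-75)·(-1.4) − (-75)·(-1.9)] / -3000 = +0.01250
|∇f| = √(0.02033² + 0.01250²) = 0.02387 °C/m

0.0239 °C/m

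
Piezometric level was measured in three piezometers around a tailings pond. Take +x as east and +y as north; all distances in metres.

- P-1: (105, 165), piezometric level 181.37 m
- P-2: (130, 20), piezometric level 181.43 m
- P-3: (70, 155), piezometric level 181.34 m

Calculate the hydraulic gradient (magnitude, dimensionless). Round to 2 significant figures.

Three-point gradient (reference P-1): Δ to P-2 = (25, -145, +0.06), Δ to P-3 = (-35, -10, -0.03).
∂h/∂x = +0.0009296, ∂h/∂y = -0.0002535 (det = -5325).
|∇h| = √(0.0009296² + -0.0002535²) = 0.0009635

0.00096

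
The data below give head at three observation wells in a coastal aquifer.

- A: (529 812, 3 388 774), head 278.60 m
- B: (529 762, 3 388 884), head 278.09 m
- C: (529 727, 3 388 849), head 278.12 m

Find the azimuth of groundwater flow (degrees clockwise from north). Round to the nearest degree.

Differences from A: to B (Δx, Δy, Δh) = (-50, 110, -0.51); to C = (-85, 75, -0.48).
Solve a·Δx + b·Δy = Δh: det = (-50)·75 − (-85)·110 = 5600.
∂h/∂x = [(-0.51)·75 − (-0.48)·110] / 5600 = +0.002598
∂h/∂y = [(-50)·(-0.48) − (-85)·(-0.51)] / 5600 = -0.003455
Flow direction (−∇h) has components (-0.002598 E, +0.003455 N).
Azimuth = atan2(E, N) = atan2(-0.002598, +0.003455) = 323.1° ≈ 323°.

323°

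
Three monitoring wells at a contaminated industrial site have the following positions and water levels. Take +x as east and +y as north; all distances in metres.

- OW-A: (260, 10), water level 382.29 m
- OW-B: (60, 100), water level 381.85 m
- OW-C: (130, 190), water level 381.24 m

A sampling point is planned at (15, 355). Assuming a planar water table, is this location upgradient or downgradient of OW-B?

downgradient

With h = a·x + b·y + c and OW-A as origin, the differences give:
  (-200)·a + 90·b = -0.44
  (-130)·a + 180·b = -1.05
Eliminate b (×180 and ×90, subtract): -24300·a = 15.300 → a = ∂h/∂x = -0.0006296
Back-substitute: b = ∂h/∂y = -0.006288.
Head at (15, 355) = 382.29 + (-0.0006296)·(-245) + (-0.006288)·(345) = 380.27 m.
That is lower than the 381.85 m at OW-B, so the point is downgradient.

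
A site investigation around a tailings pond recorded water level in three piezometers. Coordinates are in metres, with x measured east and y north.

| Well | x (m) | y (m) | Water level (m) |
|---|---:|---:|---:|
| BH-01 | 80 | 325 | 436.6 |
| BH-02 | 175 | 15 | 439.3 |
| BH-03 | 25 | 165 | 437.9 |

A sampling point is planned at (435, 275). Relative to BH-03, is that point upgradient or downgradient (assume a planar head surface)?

With h = a·x + b·y + c and BH-01 as origin, the differences give:
  95·a + (-310)·b = +2.7
  (-55)·a + (-160)·b = +1.3
Eliminate b (×(-160) and ×(-310), subtract): -32250·a = -29.00 → a = ∂h/∂x = +0.0008992
Back-substitute: b = ∂h/∂y = -0.008434.
Head at (435, 275) = 436.6 + (+0.0008992)·(355) + (-0.008434)·(-50) = 437.34 m.
That is lower than the 437.9 m at BH-03, so the point is downgradient.

downgradient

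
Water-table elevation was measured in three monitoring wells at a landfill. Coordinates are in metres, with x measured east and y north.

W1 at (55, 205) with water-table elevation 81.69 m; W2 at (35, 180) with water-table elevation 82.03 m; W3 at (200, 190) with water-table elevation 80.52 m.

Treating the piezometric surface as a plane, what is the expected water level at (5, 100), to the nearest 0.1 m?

Taking W1 as reference: W2−W1 = (-20, -25, +0.34); W3−W1 = (145, -15, -1.17).
Solve a·Δx + b·Δy = Δh: det = (-20)·(-15) − 145·(-25) = 3925.
∂h/∂x = [(+0.34)·(-15) − (-1.17)·(-25)] / 3925 = -0.008752
∂h/∂y = [(-20)·(-1.17) − 145·(+0.34)] / 3925 = -0.006599
h(5, 100) = 81.69 + (-0.008752)·(-50) + (-0.006599)·(-105) = 81.69 +0.438 +0.693 = 82.820 m.

82.8 m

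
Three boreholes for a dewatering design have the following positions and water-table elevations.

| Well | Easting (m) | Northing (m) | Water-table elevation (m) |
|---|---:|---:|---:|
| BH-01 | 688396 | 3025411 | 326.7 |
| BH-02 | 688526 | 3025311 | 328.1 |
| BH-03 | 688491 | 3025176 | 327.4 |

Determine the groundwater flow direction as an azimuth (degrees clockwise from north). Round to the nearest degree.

Differences from BH-01: to BH-02 (Δx, Δy, Δh) = (130, -100, +1.4); to BH-03 = (95, -235, +0.7).
Solve a·Δx + b·Δy = Δh: det = 130·(-235) − 95·(-100) = -21050.
∂h/∂x = [(+1.4)·(-235) − (+0.7)·(-100)] / -21050 = +0.01230
∂h/∂y = [130·(+0.7) − 95·(+1.4)] / -21050 = +0.001995
Flow direction (−∇h) has components (-0.01230 E, -0.001995 N).
Azimuth = atan2(E, N) = atan2(-0.01230, -0.001995) = 260.8° ≈ 261°.

261°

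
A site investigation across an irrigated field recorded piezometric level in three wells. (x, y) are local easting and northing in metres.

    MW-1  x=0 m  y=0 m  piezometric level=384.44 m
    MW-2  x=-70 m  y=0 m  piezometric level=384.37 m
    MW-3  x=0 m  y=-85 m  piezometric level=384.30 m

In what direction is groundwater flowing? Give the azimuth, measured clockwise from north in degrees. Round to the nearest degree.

211°

∂h/∂x = (384.37 − 384.44) / (-70 − 0) = +0.0010000
∂h/∂y = (384.30 − 384.44) / (-85 − 0) = +0.001647
Flow direction (−∇h) has components (-0.0010000 E, -0.001647 N).
Azimuth = atan2(E, N) = atan2(-0.0010000, -0.001647) = 211.3° ≈ 211°.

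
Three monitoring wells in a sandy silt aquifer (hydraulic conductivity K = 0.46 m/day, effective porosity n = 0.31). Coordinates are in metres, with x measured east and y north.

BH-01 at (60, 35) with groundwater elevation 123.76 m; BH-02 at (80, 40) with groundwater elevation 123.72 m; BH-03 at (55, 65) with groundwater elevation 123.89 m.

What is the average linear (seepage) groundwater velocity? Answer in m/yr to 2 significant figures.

2.6 m/yr

Three-point gradient (reference BH-01): Δ to BH-02 = (20, 5, -0.04), Δ to BH-03 = (-5, 30, +0.13).
∂h/∂x = -0.002960, ∂h/∂y = +0.003840 (det = 625).
|∇h| = √(-0.002960² + 0.003840²) = 0.004848
Seepage velocity v = K·i/n = 0.46 × 0.004848 / 0.31 = 0.007194 m/day = 2.628 m/yr.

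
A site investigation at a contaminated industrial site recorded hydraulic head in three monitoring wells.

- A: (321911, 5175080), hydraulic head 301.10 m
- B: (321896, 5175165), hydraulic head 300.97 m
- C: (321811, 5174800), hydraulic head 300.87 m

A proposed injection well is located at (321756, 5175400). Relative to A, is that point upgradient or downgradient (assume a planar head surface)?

Three-point gradient (reference A): Δ to B = (-15, 85, -0.13), Δ to C = (-100, -280, -0.23).
∂h/∂x = +0.004406, ∂h/∂y = -0.0007520 (det = 12700).
Head at (321756, 5175400) = 301.10 + (+0.004406)·(-155) + (-0.0007520)·(320) = 300.18 m.
That is lower than the 301.10 m at A, so the point is downgradient.

downgradient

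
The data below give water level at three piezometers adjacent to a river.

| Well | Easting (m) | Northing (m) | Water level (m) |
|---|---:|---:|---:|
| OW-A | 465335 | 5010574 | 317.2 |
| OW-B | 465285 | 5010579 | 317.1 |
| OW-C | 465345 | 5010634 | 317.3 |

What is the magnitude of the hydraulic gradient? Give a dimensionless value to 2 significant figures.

0.0025

Taking OW-A as reference: OW-B−OW-A = (-50, 5, -0.1); OW-C−OW-A = (10, 60, +0.1).
Solve a·Δx + b·Δy = Δh: det = (-50)·60 − 10·5 = -3050.
∂h/∂x = [(-0.1)·60 − (+0.1)·5] / -3050 = +0.002131
∂h/∂y = [(-50)·(+0.1) − 10·(-0.1)] / -3050 = +0.001311
|∇h| = √(0.002131² + 0.001311²) = 0.002502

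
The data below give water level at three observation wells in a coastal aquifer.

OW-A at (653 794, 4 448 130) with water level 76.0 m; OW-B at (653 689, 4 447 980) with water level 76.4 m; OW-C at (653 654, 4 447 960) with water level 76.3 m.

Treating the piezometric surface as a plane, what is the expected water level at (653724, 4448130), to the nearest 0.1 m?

75.5 m

Differences from OW-A: to OW-B (Δx, Δy, Δh) = (-105, -150, +0.4); to OW-C = (-140, -170, +0.3).
Determinant of the coordinate differences = (-105)·(-170) − (-140)·(-150) = -3150.
∂h/∂x = [(+0.4)·(-170) − (+0.3)·(-150)] / -3150 = +0.007302
∂h/∂y = [(-105)·(+0.3) − (-140)·(+0.4)] / -3150 = -0.007778
h(653724, 4448130) = 76.0 + (+0.007302)·(-70) + (-0.007778)·(0) = 76.0 -0.511 -0.000 = 75.489 m.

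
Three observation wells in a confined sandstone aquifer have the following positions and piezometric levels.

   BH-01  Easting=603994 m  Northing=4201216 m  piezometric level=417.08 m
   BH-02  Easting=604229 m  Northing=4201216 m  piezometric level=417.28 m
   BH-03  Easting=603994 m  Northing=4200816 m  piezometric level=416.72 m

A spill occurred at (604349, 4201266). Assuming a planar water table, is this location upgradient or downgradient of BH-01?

∂h/∂x = (417.28 − 417.08) / (604229 − 603994) = +0.0008511
∂h/∂y = (416.72 − 417.08) / (4200816 − 4201216) = +0.0009000
Head at (604349, 4201266) = 417.08 + (+0.0008511)·(355) + (+0.0009000)·(50) = 417.43 m.
That is higher than the 417.08 m at BH-01, so the point is upgradient.

upgradient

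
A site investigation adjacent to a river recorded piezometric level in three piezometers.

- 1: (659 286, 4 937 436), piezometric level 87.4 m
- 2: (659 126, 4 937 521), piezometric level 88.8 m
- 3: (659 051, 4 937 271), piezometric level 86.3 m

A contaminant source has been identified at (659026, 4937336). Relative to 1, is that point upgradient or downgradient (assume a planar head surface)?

downgradient

Differences from 1: to 2 (Δx, Δy, Δh) = (-160, 85, +1.4); to 3 = (-235, -165, -1.1).
Determinant of the coordinate differences = (-160)·(-165) − (-235)·85 = 46375.
∂h/∂x = [(+1.4)·(-165) − (-1.1)·85] / 46375 = -0.002965
∂h/∂y = [(-160)·(-1.1) − (-235)·(+1.4)] / 46375 = +0.01089
Head at (659026, 4937336) = 87.4 + (-0.002965)·(-260) + (+0.01089)·(-100) = 87.08 m.
That is lower than the 87.4 m at 1, so the point is downgradient.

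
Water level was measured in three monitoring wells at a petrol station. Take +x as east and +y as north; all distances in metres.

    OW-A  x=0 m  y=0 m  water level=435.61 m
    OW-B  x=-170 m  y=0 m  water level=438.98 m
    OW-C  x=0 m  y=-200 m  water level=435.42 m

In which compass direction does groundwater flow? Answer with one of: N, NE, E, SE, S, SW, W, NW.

∂h/∂x = (438.98 − 435.61) / (-170 − 0) = -0.01982
∂h/∂y = (435.42 − 435.61) / (-200 − 0) = +0.0009500
Flow = −∇h = (+0.01982 east, -0.0009500 north), which points east.

E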